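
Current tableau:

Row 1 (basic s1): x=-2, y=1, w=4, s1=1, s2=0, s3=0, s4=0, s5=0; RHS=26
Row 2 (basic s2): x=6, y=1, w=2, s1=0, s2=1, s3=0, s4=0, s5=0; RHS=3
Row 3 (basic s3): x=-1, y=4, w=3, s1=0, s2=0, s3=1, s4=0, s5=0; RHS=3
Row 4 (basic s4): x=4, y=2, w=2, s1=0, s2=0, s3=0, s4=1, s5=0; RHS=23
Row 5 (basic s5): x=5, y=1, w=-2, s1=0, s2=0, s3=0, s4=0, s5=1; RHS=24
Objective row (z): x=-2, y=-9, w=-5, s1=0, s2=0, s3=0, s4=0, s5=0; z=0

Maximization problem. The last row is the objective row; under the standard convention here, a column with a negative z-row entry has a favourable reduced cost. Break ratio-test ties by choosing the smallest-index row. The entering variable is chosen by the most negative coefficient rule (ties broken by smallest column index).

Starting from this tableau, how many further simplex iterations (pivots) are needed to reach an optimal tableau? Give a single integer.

2

pivot: y in, s3 out → z = 27/4
pivot: x in, s2 out → z = 207/25
No improving column remains; optimal.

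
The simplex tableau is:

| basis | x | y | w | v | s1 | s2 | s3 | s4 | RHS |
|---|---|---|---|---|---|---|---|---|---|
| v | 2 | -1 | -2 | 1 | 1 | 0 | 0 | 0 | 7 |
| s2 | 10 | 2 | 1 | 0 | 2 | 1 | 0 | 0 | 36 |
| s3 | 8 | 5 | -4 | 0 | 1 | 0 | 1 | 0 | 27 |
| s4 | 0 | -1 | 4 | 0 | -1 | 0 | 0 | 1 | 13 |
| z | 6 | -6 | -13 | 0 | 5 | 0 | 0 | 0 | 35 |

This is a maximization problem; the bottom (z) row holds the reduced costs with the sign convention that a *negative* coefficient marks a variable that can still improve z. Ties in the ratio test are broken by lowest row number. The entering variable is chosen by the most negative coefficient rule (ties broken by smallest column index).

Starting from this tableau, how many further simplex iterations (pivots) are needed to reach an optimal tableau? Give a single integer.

pivot: w in, s4 out → z = 309/4
pivot: y in, s3 out → z = 679/4
No improving column remains; optimal.

2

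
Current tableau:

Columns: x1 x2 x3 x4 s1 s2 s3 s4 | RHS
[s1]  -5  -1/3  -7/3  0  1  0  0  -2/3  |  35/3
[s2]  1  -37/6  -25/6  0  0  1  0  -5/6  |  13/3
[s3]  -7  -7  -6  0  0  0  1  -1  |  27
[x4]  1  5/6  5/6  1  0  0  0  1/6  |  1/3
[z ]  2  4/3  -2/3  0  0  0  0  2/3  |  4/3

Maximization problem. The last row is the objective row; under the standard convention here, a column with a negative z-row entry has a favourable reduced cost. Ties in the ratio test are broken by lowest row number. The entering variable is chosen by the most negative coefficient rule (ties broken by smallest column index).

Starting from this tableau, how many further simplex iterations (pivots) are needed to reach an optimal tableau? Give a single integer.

1

pivot: x3 in, x4 out → z = 8/5
No improving column remains; optimal.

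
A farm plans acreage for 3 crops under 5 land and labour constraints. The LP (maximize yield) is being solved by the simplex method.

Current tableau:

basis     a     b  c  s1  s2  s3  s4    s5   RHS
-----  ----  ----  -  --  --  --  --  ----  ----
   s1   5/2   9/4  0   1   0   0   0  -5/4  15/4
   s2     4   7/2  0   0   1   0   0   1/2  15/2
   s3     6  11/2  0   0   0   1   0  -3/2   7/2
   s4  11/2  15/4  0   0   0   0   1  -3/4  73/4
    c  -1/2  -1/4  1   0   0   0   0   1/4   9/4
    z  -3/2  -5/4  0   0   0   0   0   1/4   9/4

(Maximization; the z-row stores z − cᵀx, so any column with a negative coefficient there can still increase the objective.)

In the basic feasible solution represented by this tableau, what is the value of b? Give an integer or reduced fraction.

b is nonbasic (not in the basis column), so its value in the current BFS is 0.

0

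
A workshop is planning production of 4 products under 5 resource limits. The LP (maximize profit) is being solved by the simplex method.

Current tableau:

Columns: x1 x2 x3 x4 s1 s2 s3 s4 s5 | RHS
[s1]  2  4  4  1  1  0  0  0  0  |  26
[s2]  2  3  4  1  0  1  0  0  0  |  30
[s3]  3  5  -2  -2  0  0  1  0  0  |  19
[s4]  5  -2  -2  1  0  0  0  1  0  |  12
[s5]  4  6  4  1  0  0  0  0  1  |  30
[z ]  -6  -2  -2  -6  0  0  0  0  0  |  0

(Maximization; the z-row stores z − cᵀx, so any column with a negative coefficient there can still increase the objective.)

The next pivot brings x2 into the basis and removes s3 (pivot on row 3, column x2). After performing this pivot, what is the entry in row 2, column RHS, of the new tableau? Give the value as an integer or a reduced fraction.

Pivot element is row 3, column x2: 5.
Normalize row 3: new (row 3, RHS) = 19/5 = 19/5.
row 2 ← row 2 − 3·(new row 3): 30 − 3·(19/5) = 93/5.

93/5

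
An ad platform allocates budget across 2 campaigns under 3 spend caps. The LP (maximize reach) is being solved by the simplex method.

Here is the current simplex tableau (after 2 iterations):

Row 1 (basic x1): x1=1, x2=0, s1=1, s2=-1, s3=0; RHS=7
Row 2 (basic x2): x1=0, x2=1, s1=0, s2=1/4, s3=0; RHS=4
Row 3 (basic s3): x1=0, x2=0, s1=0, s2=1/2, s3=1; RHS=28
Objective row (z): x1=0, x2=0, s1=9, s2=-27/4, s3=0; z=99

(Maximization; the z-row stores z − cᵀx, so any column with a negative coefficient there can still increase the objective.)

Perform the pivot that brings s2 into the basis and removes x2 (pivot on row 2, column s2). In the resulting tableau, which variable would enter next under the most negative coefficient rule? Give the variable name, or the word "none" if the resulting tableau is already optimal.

Pivot element 1/4. New z-row = old z-row − (-27/4)·(row 2/(1/4)).
Updated z-row coefficients: x1: 0, x2: 27, s1: 9, s2: 0, s3: 0.
No coefficient is strictly negative; the tableau after this pivot is optimal.

none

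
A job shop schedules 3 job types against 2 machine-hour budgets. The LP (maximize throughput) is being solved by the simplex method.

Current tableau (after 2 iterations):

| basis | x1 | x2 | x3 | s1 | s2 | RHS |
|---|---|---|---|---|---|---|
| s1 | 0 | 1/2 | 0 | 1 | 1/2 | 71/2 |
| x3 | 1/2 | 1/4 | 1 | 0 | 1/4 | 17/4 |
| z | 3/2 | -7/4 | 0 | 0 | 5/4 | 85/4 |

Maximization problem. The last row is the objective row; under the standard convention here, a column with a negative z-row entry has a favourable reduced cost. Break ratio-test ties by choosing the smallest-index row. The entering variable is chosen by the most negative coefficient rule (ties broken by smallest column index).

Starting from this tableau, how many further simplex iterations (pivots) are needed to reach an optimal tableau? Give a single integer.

1

pivot: x2 in, x3 out → z = 51
No improving column remains; optimal.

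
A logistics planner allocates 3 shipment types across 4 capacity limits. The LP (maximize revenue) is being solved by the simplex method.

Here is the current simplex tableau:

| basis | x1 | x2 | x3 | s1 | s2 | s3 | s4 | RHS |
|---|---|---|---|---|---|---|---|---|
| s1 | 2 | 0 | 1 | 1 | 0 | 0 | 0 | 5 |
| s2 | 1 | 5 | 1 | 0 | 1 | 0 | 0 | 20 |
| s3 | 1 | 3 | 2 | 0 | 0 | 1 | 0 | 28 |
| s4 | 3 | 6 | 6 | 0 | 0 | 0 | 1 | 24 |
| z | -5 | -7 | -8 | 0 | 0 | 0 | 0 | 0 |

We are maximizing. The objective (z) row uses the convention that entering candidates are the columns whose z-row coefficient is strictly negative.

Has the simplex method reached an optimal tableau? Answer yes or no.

no

Column x1 has objective-row coefficient -5, which is negative; an improving pivot exists, so not yet optimal.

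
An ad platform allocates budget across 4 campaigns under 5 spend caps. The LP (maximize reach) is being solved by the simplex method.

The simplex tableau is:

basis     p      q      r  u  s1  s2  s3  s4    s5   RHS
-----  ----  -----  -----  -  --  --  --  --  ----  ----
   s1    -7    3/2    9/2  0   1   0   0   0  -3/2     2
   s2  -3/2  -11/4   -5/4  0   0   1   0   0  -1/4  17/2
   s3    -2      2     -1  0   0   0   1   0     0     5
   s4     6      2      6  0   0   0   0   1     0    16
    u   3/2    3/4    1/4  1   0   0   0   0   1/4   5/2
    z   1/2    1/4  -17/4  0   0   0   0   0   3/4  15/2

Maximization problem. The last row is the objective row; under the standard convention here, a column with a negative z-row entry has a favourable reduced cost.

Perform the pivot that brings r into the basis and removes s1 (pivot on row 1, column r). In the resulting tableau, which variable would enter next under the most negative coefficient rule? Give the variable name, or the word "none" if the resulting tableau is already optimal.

Pivot element 9/2. New z-row = old z-row − (-17/4)·(row 1/(9/2)).
Updated z-row coefficients: p: -55/9, q: 5/3, r: 0, u: 0, s1: 17/18, s2: 0, s3: 0, s4: 0, s5: -2/3.
The most negative is -55/9 in column p, so p would enter next.

p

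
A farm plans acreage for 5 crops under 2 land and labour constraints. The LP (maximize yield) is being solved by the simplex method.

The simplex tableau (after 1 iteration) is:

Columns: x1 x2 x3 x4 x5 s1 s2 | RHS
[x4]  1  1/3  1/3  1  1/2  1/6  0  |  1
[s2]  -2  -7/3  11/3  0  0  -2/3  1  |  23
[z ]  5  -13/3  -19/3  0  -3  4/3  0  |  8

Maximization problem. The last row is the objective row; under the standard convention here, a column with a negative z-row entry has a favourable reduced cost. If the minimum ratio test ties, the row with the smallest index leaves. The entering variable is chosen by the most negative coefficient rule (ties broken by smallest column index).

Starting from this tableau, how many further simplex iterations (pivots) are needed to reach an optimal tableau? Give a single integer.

pivot: x3 in, x4 out → z = 27
No improving column remains; optimal.

1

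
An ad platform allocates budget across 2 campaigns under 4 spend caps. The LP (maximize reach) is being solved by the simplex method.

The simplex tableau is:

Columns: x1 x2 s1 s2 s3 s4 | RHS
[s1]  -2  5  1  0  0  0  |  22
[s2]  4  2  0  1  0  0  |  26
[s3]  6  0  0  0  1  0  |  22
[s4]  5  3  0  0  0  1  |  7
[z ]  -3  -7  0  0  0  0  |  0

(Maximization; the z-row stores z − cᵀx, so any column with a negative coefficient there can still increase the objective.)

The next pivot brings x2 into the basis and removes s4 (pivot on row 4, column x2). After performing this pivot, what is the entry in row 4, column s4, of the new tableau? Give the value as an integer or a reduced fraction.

1/3

Pivot element is row 4, column x2: 3.
Normalize row 4: new (row 4, s4) = 1/3 = 1/3.
Row 4 is the pivot row, so the entry is 1/3.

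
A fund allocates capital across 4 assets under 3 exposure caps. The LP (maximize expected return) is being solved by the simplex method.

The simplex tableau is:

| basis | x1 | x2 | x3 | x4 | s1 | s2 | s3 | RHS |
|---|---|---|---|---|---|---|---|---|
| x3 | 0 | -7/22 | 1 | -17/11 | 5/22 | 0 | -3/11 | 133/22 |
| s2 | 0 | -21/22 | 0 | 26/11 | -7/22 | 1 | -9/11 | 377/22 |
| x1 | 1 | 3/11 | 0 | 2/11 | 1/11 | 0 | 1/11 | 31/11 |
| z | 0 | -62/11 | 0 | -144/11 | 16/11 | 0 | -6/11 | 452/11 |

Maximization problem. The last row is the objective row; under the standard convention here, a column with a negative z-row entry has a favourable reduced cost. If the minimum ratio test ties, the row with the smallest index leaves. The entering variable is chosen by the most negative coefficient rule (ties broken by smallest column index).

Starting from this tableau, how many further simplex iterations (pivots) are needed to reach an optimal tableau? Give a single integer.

3

pivot: x4 in, s2 out → z = 136
pivot: x2 in, x1 out → z = 550/3
pivot: s3 in, x2 out → z = 371/2
No improving column remains; optimal.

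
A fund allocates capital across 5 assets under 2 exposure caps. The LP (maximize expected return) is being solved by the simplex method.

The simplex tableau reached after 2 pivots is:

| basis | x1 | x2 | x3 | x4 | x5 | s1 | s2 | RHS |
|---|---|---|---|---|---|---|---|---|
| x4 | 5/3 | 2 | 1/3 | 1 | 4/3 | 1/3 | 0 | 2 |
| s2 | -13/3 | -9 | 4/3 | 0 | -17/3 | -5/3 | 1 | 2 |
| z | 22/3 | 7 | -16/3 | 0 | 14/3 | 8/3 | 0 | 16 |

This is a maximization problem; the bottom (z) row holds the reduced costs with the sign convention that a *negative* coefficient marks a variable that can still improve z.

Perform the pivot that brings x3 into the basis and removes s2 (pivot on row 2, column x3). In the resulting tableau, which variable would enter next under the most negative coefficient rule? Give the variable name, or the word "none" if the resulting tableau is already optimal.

Pivot element 4/3. New z-row = old z-row − (-16/3)·(row 2/(4/3)).
Updated z-row coefficients: x1: -10, x2: -29, x3: 0, x4: 0, x5: -18, s1: -4, s2: 4.
The most negative is -29 in column x2, so x2 would enter next.

x2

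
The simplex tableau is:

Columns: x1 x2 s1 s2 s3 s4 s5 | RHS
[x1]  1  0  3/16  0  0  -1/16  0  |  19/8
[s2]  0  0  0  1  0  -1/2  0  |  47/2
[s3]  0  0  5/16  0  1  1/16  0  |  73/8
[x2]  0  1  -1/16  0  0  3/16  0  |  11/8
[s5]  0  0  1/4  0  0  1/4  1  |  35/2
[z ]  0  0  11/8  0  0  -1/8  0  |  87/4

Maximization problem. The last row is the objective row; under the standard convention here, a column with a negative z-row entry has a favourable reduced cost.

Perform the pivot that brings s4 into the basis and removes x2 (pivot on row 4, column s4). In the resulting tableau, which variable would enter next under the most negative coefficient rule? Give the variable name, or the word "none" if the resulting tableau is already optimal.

Pivot element 3/16. New z-row = old z-row − (-1/8)·(row 4/(3/16)).
Updated z-row coefficients: x1: 0, x2: 2/3, s1: 4/3, s2: 0, s3: 0, s4: 0, s5: 0.
No coefficient is strictly negative; the tableau after this pivot is optimal.

none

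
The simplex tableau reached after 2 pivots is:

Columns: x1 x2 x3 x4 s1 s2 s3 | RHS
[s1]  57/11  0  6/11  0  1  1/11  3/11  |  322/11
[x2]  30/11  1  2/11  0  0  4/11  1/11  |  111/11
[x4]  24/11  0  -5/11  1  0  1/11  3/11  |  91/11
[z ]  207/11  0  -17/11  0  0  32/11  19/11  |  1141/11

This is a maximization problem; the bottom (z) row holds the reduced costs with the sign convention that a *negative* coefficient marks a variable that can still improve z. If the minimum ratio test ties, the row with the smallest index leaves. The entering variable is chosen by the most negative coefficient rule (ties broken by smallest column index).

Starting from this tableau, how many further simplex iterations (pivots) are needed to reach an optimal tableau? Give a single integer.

pivot: x3 in, s1 out → z = 560/3
No improving column remains; optimal.

1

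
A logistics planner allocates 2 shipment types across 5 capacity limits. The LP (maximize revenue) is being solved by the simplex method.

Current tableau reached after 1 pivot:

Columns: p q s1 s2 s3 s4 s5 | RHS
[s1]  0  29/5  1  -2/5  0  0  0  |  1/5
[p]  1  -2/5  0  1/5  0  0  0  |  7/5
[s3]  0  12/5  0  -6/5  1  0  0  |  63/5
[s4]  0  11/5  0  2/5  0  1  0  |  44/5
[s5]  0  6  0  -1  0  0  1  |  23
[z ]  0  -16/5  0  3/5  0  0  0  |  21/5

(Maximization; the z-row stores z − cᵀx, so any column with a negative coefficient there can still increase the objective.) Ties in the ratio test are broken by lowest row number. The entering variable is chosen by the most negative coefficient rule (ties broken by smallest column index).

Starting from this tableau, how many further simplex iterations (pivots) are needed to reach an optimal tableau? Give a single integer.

pivot: q in, s1 out → z = 125/29
No improving column remains; optimal.

1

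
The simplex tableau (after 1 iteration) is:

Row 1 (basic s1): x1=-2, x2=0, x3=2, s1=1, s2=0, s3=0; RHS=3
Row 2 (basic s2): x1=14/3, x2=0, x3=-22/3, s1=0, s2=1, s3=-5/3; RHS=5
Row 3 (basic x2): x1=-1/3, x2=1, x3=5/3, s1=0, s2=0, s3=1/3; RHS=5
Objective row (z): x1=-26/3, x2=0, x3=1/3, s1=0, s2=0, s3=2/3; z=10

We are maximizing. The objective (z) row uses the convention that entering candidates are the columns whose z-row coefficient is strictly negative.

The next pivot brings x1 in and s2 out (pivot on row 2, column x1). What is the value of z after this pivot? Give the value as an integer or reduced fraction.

Minimum ratio for x1: 5/(14/3) = 15/14.
z changes by −(z-row coeff of x1)·ratio = −(-26/3)·(15/14) = 65/7.
New z = 10 + (65/7) = 135/7.

135/7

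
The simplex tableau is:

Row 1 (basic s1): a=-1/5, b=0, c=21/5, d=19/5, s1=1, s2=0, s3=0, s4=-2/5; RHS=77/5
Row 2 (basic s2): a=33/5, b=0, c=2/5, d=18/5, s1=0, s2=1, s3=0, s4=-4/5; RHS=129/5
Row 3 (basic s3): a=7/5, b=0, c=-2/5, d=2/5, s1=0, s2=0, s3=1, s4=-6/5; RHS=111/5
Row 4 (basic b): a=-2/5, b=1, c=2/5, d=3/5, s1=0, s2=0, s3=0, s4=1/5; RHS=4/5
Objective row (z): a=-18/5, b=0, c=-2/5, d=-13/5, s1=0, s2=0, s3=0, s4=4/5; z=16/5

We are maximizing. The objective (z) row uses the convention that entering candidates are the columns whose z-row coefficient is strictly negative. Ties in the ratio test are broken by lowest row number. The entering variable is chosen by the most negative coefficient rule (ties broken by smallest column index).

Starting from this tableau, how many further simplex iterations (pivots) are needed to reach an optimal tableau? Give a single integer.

2

pivot: a in, s2 out → z = 190/11
pivot: d in, b out → z = 172/9
No improving column remains; optimal.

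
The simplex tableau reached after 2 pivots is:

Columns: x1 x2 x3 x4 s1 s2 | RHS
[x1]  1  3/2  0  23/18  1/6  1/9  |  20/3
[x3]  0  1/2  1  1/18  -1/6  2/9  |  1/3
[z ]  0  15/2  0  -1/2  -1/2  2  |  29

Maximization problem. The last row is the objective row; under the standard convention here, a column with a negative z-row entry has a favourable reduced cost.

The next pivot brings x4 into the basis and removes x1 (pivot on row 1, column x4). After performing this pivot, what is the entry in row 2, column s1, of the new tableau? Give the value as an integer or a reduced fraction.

-4/23

Pivot element is row 1, column x4: 23/18.
Normalize row 1: new (row 1, s1) = (1/6)/(23/18) = 3/23.
row 2 ← row 2 − (1/18)·(new row 1): -1/6 − (1/18)·(3/23) = -4/23.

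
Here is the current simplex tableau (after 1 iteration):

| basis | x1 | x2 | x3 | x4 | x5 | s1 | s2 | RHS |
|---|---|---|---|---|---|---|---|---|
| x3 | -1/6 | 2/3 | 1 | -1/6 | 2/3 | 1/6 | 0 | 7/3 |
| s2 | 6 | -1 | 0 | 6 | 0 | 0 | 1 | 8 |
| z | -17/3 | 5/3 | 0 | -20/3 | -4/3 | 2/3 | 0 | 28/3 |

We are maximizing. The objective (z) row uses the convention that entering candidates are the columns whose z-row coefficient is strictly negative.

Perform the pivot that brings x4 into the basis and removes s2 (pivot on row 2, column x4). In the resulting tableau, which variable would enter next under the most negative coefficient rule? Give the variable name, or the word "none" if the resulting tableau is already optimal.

Pivot element 6. New z-row = old z-row − (-20/3)·(row 2/6).
Updated z-row coefficients: x1: 1, x2: 5/9, x3: 0, x4: 0, x5: -4/3, s1: 2/3, s2: 10/9.
The most negative is -4/3 in column x5, so x5 would enter next.

x5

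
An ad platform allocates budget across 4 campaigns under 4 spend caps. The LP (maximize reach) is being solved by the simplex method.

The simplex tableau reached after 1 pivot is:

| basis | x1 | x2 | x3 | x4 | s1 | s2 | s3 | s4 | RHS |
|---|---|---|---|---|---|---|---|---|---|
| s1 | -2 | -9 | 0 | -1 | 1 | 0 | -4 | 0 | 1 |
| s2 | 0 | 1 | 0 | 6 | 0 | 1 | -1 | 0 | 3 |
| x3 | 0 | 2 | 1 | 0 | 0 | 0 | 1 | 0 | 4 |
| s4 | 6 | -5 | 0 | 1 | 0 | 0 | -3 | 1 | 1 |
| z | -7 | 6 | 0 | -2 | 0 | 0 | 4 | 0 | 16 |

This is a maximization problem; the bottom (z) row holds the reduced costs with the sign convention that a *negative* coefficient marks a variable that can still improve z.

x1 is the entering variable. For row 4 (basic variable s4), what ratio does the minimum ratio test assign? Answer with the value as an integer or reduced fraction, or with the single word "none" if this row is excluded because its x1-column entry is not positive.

1/6

Ratio = RHS / (x1 entry) = 1 / 6 = 1/6.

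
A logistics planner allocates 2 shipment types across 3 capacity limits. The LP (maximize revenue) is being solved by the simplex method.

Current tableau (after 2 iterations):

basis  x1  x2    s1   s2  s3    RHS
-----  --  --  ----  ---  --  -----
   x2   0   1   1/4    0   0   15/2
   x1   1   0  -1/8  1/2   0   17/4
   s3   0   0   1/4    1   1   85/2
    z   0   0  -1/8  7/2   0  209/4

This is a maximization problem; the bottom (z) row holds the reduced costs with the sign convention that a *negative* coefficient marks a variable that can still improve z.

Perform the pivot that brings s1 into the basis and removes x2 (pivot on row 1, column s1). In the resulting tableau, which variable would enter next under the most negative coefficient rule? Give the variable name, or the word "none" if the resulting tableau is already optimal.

none

Pivot element 1/4. New z-row = old z-row − (-1/8)·(row 1/(1/4)).
Updated z-row coefficients: x1: 0, x2: 1/2, s1: 0, s2: 7/2, s3: 0.
No coefficient is strictly negative; the tableau after this pivot is optimal.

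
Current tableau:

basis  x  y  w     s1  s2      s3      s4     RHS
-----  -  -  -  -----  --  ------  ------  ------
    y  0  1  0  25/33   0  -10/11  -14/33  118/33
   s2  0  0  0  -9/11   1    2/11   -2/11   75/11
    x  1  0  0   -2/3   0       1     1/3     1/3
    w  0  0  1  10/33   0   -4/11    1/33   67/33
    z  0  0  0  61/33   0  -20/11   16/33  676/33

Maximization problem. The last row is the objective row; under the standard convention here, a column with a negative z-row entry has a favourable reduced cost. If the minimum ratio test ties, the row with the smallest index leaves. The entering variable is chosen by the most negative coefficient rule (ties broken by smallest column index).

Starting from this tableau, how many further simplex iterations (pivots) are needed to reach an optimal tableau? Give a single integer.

1

pivot: s3 in, x out → z = 232/11
No improving column remains; optimal.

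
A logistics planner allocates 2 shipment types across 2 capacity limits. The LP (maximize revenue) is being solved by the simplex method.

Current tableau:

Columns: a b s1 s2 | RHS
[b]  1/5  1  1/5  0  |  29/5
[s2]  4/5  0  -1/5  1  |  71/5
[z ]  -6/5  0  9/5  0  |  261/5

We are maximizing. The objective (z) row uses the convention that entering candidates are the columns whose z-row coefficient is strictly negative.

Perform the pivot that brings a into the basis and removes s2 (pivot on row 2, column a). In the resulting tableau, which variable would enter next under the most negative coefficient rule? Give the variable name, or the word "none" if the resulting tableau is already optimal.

none

Pivot element 4/5. New z-row = old z-row − (-6/5)·(row 2/(4/5)).
Updated z-row coefficients: a: 0, b: 0, s1: 3/2, s2: 3/2.
No coefficient is strictly negative; the tableau after this pivot is optimal.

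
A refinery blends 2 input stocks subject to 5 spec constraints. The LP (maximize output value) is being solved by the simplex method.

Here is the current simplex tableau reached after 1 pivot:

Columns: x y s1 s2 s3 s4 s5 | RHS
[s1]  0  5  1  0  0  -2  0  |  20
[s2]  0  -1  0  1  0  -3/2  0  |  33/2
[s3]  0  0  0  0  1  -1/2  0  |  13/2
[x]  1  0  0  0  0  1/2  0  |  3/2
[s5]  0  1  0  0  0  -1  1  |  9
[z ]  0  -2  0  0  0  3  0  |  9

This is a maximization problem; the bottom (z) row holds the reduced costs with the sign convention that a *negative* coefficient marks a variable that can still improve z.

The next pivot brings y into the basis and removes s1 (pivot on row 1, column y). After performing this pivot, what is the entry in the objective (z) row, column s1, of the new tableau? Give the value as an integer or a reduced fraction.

2/5

Pivot element is row 1, column y: 5.
Normalize row 1: new (row 1, s1) = 1/5 = 1/5.
z-row ← z-row − (-2)·(new row 1): 0 − (-2)·(1/5) = 2/5.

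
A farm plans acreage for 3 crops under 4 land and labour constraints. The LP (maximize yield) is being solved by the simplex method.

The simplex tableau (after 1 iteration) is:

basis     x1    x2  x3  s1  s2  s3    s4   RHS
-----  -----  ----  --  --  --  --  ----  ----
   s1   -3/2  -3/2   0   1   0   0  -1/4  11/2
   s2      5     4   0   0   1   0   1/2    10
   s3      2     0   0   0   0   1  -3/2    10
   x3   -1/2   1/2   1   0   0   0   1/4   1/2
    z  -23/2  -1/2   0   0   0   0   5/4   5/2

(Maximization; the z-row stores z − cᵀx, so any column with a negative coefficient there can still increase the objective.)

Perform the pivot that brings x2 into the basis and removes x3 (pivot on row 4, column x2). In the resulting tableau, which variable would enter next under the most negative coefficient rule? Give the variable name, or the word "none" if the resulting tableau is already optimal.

x1

Pivot element 1/2. New z-row = old z-row − (-1/2)·(row 4/(1/2)).
Updated z-row coefficients: x1: -12, x2: 0, x3: 1, s1: 0, s2: 0, s3: 0, s4: 3/2.
The most negative is -12 in column x1, so x1 would enter next.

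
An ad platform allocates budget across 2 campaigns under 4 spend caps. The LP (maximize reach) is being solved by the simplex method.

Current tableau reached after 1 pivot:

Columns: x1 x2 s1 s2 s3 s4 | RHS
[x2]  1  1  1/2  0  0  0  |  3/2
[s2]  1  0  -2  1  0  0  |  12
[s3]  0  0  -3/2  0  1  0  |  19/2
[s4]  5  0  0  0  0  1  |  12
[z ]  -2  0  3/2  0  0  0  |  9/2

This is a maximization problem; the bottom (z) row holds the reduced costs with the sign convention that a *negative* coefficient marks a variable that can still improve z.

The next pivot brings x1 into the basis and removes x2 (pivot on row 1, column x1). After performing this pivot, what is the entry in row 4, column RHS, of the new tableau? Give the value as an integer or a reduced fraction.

Pivot element is row 1, column x1: 1.
Normalize row 1: new (row 1, RHS) = (3/2)/1 = 3/2.
row 4 ← row 4 − 5·(new row 1): 12 − 5·(3/2) = 9/2.

9/2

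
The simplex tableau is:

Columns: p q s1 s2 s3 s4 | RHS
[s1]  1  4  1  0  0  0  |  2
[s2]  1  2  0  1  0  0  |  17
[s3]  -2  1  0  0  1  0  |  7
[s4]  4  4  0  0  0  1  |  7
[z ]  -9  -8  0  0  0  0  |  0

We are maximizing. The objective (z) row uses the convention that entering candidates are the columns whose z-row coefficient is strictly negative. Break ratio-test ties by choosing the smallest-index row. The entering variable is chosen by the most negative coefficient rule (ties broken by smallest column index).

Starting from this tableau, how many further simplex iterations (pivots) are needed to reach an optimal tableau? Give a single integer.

pivot: p in, s4 out → z = 63/4
No improving column remains; optimal.

1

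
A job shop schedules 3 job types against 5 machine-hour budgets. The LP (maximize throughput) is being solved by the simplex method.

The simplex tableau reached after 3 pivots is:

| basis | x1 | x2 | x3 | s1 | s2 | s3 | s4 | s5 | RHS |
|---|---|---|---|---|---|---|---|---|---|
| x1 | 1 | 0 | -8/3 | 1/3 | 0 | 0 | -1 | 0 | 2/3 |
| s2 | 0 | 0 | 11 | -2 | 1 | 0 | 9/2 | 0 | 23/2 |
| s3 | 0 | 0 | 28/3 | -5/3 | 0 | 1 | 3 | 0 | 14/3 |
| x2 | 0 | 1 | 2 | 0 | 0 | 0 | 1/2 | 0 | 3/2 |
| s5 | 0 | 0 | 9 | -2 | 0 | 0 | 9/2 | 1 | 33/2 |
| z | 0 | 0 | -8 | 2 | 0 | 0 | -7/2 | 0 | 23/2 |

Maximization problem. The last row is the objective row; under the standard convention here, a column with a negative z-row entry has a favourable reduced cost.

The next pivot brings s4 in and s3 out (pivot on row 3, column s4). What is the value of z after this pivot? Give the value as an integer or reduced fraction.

Minimum ratio for s4: (14/3)/3 = 14/9.
z changes by −(z-row coeff of s4)·ratio = −(-7/2)·(14/9) = 49/9.
New z = 23/2 + (49/9) = 305/18.

305/18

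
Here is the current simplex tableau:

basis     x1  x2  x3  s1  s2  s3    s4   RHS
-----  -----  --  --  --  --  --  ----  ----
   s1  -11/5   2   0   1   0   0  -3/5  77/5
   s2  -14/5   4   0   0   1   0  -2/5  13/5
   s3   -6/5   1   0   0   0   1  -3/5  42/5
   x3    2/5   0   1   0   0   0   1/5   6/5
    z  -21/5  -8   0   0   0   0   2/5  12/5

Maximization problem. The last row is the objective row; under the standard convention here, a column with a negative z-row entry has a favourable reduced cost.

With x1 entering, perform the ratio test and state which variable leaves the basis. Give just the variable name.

Ratios: row 1 (s1): entry -11/5 ≤ 0, skip; row 2 (s2): entry -14/5 ≤ 0, skip; row 3 (s3): entry -6/5 ≤ 0, skip; row 4 (x3): (6/5)/(2/5) = 3.
Minimum ratio 3 is in the x3 row, so x3 leaves.

x3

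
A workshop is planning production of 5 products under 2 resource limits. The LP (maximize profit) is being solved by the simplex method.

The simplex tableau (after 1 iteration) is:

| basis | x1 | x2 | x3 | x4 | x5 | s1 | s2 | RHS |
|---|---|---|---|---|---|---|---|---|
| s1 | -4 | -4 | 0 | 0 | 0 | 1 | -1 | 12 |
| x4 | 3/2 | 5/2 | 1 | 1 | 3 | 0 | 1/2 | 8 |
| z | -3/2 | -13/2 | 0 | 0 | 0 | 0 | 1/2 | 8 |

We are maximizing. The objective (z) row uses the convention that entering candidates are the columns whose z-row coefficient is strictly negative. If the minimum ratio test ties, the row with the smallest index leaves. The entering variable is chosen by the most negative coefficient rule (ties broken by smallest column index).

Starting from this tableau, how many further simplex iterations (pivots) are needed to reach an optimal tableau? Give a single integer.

1

pivot: x2 in, x4 out → z = 144/5
No improving column remains; optimal.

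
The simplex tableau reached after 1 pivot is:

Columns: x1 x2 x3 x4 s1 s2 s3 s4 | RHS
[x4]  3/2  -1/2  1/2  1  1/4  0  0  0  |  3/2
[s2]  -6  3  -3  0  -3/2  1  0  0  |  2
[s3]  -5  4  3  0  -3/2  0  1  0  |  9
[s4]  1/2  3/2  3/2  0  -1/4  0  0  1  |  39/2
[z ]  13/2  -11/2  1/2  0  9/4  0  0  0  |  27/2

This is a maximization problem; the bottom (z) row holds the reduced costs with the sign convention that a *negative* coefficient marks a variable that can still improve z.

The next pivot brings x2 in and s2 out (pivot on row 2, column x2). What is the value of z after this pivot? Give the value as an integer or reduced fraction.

Minimum ratio for x2: 2/3 = 2/3.
z changes by −(z-row coeff of x2)·ratio = −(-11/2)·(2/3) = 11/3.
New z = 27/2 + (11/3) = 103/6.

103/6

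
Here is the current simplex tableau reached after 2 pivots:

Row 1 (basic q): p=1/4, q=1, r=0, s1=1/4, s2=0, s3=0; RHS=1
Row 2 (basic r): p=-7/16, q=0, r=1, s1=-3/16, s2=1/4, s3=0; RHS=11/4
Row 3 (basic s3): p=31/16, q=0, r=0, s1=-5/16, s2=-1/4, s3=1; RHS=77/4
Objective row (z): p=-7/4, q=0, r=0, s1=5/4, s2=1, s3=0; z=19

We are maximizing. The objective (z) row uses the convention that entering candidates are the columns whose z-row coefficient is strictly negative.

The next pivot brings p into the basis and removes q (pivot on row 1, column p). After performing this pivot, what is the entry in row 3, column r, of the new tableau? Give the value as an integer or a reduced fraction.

0

Pivot element is row 1, column p: 1/4.
Normalize row 1: new (row 1, r) = 0/(1/4) = 0.
row 3 ← row 3 − (31/16)·(new row 1): 0 − (31/16)·0 = 0.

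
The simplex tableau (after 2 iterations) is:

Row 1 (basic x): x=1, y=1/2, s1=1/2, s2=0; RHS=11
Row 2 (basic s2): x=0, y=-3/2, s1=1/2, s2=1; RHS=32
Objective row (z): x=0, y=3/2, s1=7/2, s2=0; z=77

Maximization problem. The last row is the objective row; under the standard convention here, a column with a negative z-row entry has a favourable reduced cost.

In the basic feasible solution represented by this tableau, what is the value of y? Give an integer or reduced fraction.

y is nonbasic (not in the basis column), so its value in the current BFS is 0.

0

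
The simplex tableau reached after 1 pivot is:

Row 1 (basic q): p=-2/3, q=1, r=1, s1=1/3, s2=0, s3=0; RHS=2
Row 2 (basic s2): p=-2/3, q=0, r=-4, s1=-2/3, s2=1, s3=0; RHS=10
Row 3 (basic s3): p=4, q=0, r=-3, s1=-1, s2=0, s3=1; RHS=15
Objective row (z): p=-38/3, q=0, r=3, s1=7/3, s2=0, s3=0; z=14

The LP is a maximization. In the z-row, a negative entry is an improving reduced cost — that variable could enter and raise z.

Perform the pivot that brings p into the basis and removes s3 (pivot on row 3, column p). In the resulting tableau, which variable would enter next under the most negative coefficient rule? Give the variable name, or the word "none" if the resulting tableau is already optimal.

Pivot element 4. New z-row = old z-row − (-38/3)·(row 3/4).
Updated z-row coefficients: p: 0, q: 0, r: -13/2, s1: -5/6, s2: 0, s3: 19/6.
The most negative is -13/2 in column r, so r would enter next.

r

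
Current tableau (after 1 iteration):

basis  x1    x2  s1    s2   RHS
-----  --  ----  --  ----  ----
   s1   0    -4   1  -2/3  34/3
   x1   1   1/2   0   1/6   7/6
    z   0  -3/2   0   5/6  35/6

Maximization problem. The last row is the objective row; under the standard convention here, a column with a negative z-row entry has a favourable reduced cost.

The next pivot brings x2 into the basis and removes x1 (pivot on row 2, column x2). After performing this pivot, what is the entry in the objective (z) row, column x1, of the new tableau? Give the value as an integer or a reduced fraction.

Pivot element is row 2, column x2: 1/2.
Normalize row 2: new (row 2, x1) = 1/(1/2) = 2.
z-row ← z-row − (-3/2)·(new row 2): 0 − (-3/2)·2 = 3.

3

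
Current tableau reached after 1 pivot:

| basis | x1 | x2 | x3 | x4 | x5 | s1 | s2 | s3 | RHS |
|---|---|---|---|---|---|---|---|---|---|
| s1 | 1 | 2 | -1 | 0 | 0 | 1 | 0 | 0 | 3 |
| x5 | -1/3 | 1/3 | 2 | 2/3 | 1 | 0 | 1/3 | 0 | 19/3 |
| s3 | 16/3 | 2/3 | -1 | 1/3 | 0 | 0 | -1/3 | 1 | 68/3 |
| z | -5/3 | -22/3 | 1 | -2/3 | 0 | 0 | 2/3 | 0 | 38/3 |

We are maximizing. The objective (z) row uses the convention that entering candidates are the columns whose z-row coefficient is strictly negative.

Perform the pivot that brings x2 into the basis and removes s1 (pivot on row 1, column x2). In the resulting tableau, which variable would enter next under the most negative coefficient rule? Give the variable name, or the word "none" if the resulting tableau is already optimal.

x3

Pivot element 2. New z-row = old z-row − (-22/3)·(row 1/2).
Updated z-row coefficients: x1: 2, x2: 0, x3: -8/3, x4: -2/3, x5: 0, s1: 11/3, s2: 2/3, s3: 0.
The most negative is -8/3 in column x3, so x3 would enter next.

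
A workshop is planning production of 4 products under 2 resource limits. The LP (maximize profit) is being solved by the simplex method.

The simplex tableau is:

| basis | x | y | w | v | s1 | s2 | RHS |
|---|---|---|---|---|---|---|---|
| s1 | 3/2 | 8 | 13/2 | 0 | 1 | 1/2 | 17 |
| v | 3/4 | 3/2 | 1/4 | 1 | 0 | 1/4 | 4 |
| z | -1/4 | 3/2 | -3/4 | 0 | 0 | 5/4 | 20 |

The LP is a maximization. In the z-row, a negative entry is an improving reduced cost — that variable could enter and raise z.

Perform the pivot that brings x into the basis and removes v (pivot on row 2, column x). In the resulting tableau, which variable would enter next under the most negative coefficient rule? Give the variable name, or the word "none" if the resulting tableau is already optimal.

w

Pivot element 3/4. New z-row = old z-row − (-1/4)·(row 2/(3/4)).
Updated z-row coefficients: x: 0, y: 2, w: -2/3, v: 1/3, s1: 0, s2: 4/3.
The most negative is -2/3 in column w, so w would enter next.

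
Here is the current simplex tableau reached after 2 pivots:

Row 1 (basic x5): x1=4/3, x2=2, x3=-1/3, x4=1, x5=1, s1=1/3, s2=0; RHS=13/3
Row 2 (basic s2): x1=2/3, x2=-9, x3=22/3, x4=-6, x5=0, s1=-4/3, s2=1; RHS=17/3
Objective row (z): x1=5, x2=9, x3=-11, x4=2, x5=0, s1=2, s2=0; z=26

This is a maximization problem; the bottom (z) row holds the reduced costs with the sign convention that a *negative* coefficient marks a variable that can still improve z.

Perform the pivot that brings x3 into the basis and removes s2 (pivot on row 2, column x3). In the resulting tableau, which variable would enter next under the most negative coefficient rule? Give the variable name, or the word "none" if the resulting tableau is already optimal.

Pivot element 22/3. New z-row = old z-row − (-11)·(row 2/(22/3)).
Updated z-row coefficients: x1: 6, x2: -9/2, x3: 0, x4: -7, x5: 0, s1: 0, s2: 3/2.
The most negative is -7 in column x4, so x4 would enter next.

x4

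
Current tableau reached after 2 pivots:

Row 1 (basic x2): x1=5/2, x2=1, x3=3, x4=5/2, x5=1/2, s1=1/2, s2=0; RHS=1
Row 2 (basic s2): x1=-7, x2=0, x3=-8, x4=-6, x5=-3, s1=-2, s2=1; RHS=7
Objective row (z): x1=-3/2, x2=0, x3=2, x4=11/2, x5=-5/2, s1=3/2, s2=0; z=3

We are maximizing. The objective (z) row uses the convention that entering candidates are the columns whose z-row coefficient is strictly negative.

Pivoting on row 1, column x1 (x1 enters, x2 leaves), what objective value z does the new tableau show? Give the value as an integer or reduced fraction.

18/5

Minimum ratio for x1: 1/(5/2) = 2/5.
z changes by −(z-row coeff of x1)·ratio = −(-3/2)·(2/5) = 3/5.
New z = 3 + (3/5) = 18/5.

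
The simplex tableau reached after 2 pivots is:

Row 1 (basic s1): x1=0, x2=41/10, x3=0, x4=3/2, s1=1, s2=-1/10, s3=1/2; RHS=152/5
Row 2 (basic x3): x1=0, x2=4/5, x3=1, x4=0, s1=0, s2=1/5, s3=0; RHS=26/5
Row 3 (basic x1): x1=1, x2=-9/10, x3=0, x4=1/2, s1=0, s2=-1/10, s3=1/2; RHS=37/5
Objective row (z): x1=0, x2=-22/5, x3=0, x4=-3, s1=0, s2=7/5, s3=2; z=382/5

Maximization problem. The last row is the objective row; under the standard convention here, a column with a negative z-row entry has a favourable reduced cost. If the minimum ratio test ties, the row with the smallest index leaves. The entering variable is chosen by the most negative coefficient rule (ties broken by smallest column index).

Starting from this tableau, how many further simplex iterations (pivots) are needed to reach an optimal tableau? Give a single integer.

3

pivot: x2 in, x3 out → z = 105
pivot: x4 in, s1 out → z = 225/2
pivot: x3 in, x1 out → z = 4509/34
No improving column remains; optimal.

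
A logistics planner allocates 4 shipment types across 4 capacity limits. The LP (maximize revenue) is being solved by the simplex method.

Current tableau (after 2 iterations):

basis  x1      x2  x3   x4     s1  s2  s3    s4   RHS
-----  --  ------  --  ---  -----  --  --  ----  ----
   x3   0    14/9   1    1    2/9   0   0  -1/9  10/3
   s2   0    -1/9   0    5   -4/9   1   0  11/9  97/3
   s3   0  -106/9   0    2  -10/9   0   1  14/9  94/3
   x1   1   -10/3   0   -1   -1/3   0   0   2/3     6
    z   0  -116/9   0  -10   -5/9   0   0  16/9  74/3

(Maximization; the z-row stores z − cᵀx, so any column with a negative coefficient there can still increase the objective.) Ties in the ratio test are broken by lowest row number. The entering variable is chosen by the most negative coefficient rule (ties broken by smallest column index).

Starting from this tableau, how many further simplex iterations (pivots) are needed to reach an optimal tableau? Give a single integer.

pivot: x2 in, x3 out → z = 366/7
pivot: x4 in, x2 out → z = 58
No improving column remains; optimal.

2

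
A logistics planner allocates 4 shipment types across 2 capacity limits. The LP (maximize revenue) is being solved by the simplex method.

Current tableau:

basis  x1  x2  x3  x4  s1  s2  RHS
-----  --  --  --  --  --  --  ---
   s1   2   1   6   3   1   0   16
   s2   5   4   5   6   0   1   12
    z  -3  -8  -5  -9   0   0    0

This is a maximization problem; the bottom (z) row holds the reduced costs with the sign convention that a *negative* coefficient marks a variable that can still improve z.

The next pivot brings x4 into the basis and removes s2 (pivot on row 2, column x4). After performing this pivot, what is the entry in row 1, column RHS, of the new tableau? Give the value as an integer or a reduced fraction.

10

Pivot element is row 2, column x4: 6.
Normalize row 2: new (row 2, RHS) = 12/6 = 2.
row 1 ← row 1 − 3·(new row 2): 16 − 3·2 = 10.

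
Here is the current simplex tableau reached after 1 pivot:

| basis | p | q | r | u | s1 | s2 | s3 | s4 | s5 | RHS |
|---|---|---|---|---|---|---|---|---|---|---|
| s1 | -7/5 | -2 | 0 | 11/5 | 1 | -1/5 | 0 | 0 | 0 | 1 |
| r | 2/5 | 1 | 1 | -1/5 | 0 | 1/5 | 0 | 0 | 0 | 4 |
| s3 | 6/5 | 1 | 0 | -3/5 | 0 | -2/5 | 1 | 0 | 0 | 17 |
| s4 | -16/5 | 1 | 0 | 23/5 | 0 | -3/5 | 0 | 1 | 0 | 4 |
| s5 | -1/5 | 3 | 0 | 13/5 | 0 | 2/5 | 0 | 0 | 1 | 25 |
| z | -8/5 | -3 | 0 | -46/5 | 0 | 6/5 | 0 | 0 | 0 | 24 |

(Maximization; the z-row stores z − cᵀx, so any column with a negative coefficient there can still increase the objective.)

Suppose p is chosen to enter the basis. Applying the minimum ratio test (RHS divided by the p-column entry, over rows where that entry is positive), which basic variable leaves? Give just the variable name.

Ratios: row 1 (s1): entry -7/5 ≤ 0, skip; row 2 (r): 4/(2/5) = 10; row 3 (s3): 17/(6/5) = 85/6; row 4 (s4): entry -16/5 ≤ 0, skip; row 5 (s5): entry -1/5 ≤ 0, skip.
Minimum ratio 10 is in the r row, so r leaves.

r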